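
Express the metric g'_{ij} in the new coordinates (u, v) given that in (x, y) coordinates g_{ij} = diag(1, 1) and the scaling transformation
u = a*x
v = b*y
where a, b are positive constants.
Invert the transformation: x = u/a, y = v/b
g'_{ij} = (∂x^k/∂x'^i)(∂x^l/∂x'^j) g_{kl}; with g_{kl} = δ_{kl} this is Σ_k (∂x^k/∂x'^i)(∂x^k/∂x'^j).
Jacobian: ∂x/∂u = 1/a, ∂x/∂v = 0, ∂y/∂u = 0, ∂y/∂v = 1/b
g'_{uu} = (1/a)(1/a) + (0)(0) = 1/a^2
g'_{uv} = (1/a)(0) + (0)(1/b) = 0
g'_{vv} = (0)(0) + (1/b)(1/b) = 1/b^2
g'_{ij} = diag(1/a^2, 1/b^2)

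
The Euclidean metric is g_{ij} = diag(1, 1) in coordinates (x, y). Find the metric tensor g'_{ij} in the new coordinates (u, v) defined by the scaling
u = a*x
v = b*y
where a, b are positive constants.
Invert the transformation: x = u/a, y = v/b
g'_{ij} = (∂x^k/∂x'^i)(∂x^l/∂x'^j) g_{kl}; with g_{kl} = δ_{kl} this is Σ_k (∂x^k/∂x'^i)(∂x^k/∂x'^j).
Jacobian: ∂x/∂u = 1/a, ∂x/∂v = 0, ∂y/∂u = 0, ∂y/∂v = 1/b
g'_{uu} = (1/a)(1/a) + (0)(0) = 1/a^2
g'_{uv} = (1/a)(0) + (0)(1/b) = 0
g'_{vv} = (0)(0) + (1/b)(1/b) = 1/b^2
g'_{ij} = diag(1/a^2, 1/b^2)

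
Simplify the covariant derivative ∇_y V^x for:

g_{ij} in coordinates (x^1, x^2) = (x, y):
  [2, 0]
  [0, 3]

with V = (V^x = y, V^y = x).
All Christoffel symbols are zero.
∇_y V^x = ∂_y V^x + Γ^x_{y j} V^j
  = (1) + (0)(y) + (0)(x)
  = 1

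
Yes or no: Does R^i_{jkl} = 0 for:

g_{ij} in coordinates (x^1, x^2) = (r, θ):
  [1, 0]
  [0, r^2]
Non-zero Christoffel symbols:
Γ^r_{θ θ} = -r
Γ^θ_{r θ} = 1/r
Ricci tensor: R_{rr} = 0, R_{rθ} = 0, R_{θθ} = 0
All R_{ij} vanish; in 2 dimensions the Riemann tensor is fully determined by the Ricci tensor, so R^i_{jkl} = 0: the metric is flat (curvilinear coordinates on flat space).
Yes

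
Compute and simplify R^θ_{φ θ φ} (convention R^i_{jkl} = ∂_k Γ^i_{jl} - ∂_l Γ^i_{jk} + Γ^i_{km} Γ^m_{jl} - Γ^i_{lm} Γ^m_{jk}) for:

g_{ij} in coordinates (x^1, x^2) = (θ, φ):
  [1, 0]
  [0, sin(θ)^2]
Non-zero Christoffel symbols (Γ^k_{ij} = Γ^k_{ji}):
Γ^θ_{φ φ} = -sin(2*θ)/2
Γ^φ_{θ φ} = 1/tan(θ)
R^θ_{φ θ φ} = ∂_θ Γ^θ_{φ φ} - ∂_φ Γ^θ_{φ θ} + Γ^θ_{θ m} Γ^m_{φ φ} - Γ^θ_{φ m} Γ^m_{φ θ}
  = (-cos(2*θ)) - (0) + (0) - (-cos(θ)^2) = sin(θ)^2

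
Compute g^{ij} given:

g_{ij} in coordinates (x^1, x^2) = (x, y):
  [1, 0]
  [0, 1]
The metric is diagonal, so g^{ij} is diagonal with entries 1/g_{ii}: diag(1, 1).
g^{ij}:
  [1, 0]
  [0, 1]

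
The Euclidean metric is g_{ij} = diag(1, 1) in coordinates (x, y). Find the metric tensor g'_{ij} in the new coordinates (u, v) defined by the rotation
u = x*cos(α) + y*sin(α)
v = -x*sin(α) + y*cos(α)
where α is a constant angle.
Invert the transformation: x = u*cos(α) - v*sin(α), y = u*sin(α) + v*cos(α)
g'_{ij} = (∂x^k/∂x'^i)(∂x^l/∂x'^j) g_{kl}; with g_{kl} = δ_{kl} this is Σ_k (∂x^k/∂x'^i)(∂x^k/∂x'^j).
Jacobian: ∂x/∂u = cos(α), ∂x/∂v = -sin(α), ∂y/∂u = sin(α), ∂y/∂v = cos(α)
g'_{uu} = (cos(α))(cos(α)) + (sin(α))(sin(α)) = 1
g'_{uv} = (cos(α))(-sin(α)) + (sin(α))(cos(α)) = 0
g'_{vv} = (-sin(α))(-sin(α)) + (cos(α))(cos(α)) = 1
g'_{ij} = diag(1, 1)
The Euclidean metric is invariant under rotations.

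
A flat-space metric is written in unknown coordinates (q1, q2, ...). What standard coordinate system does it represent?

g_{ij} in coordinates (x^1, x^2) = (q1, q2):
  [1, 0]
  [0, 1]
All components are constant and the metric is the identity, i.e. orthonormal rectilinear coordinates.
Cartesian (2D) coordinates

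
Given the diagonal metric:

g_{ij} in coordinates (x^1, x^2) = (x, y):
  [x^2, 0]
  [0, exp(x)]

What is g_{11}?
With x^1 = x, x^2 = y, g_{11} = g_{xx} is the row-1, column-1 entry of the matrix.
g_{11} = x^2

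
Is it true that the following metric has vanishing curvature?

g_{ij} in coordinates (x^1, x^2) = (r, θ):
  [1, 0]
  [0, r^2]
Non-zero Christoffel symbols:
Γ^r_{θ θ} = -r
Γ^θ_{r θ} = 1/r
Ricci tensor: R_{rr} = 0, R_{rθ} = 0, R_{θθ} = 0
All R_{ij} vanish; in 2 dimensions the Riemann tensor is fully determined by the Ricci tensor, so R^i_{jkl} = 0: the metric is flat (curvilinear coordinates on flat space).
Yes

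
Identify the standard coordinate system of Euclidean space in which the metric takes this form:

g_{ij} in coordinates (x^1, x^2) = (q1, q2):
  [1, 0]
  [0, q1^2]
The line element ds^2 = dq1^2 + q1^2 dq2^2 is dr^2 + r^2 dθ^2 with q1 = r, q2 = θ.
polar coordinates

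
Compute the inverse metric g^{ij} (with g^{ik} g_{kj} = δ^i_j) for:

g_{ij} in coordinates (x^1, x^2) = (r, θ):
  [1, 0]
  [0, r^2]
The metric is diagonal, so g^{ij} is diagonal with entries 1/g_{ii}: diag(1, 1/(r^2)).
g^{ij}:
  [1, 0]
  [0, 1/r^2]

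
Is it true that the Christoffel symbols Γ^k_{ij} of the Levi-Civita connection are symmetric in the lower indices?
The Levi-Civita connection is torsion-free, which is exactly Γ^k_{ij} = Γ^k_{ji}.
Yes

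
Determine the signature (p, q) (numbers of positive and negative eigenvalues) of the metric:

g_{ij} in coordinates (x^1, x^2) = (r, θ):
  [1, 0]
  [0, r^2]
The metric is diagonal, so its eigenvalues are the diagonal entries: 1, r^2 (at a generic point, where coordinate-dependent entries are positive).
2 positive, 0 negative.
(2, 0) - Riemannian (positive definite)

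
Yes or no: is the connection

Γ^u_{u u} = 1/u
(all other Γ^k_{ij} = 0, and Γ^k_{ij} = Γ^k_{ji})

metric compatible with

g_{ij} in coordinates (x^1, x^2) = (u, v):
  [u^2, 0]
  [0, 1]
Using ∇_k g_{ij} = ∂_k g_{ij} - Γ^m_{ki} g_{mj} - Γ^m_{kj} g_{im}:
e.g. ∇_u g_{uu} = (2*u) - (u) - (u) = 0
Every component ∇_k g_{ij} vanishes: the connection is metric compatible.
Yes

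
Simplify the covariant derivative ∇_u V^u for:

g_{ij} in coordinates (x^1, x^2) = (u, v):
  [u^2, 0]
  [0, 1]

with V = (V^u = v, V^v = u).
Non-zero Christoffel symbols:
Γ^u_{u u} = 1/u
∇_u V^u = ∂_u V^u + Γ^u_{u j} V^j
  = (0) + (1/u)(v) + (0)(u)
  = v/u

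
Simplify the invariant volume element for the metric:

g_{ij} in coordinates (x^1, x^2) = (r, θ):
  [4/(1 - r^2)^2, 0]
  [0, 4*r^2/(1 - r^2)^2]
det(g) = 16*r^2/(1 - r^2)^4
√|det(g)| = 4*r/(r^2 - 1)^2
Volume element: dV = 4*r/(r^2 - 1)^2 dr dθ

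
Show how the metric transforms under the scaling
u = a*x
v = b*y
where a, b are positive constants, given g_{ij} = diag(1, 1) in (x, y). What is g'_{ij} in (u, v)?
Invert the transformation: x = u/a, y = v/b
g'_{ij} = (∂x^k/∂x'^i)(∂x^l/∂x'^j) g_{kl}; with g_{kl} = δ_{kl} this is Σ_k (∂x^k/∂x'^i)(∂x^k/∂x'^j).
Jacobian: ∂x/∂u = 1/a, ∂x/∂v = 0, ∂y/∂u = 0, ∂y/∂v = 1/b
g'_{uu} = (1/a)(1/a) + (0)(0) = 1/a^2
g'_{uv} = (1/a)(0) + (0)(1/b) = 0
g'_{vv} = (0)(0) + (1/b)(1/b) = 1/b^2
g'_{ij} = diag(1/a^2, 1/b^2)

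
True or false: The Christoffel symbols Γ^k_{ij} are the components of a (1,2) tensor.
Under a change of coordinates Γ picks up an inhomogeneous term ∂²x/∂x'∂x'; e.g. Γ = 0 in Cartesian coordinates but Γ^r_{θθ} = -r in polar coordinates on the same flat plane.
False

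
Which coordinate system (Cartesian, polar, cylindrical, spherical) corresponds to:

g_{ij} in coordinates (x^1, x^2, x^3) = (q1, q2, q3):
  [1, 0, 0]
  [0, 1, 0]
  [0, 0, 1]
All components are constant and the metric is the identity, i.e. orthonormal rectilinear coordinates.
Cartesian (3D) coordinates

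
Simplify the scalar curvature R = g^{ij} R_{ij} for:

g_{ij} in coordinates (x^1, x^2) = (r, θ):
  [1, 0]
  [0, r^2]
Non-zero Christoffel symbols (Γ^k_{ij} = Γ^k_{ji}):
Γ^r_{θ θ} = -r
Γ^θ_{r θ} = 1/r
Ricci tensor (R_{ij} = R^k_{ikj}): R_{rr} = 0, R_{rθ} = 0, R_{θθ} = 0
Inverse metric: g^{rr} = 1, g^{θθ} = 1/r^2
R = g^{ij} R_{ij} = (1)(0) + (1/r^2)(0) = 0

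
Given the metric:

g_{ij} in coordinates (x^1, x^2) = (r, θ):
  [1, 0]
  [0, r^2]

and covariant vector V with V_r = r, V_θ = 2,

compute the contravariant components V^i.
Inverse metric (diagonal): g^{rr} = 1, g^{θθ} = 1/r^2
V^i = g^{ij} V_j:
V^r = (1)(r) + (0)(2) = r
V^θ = (0)(r) + (1/r^2)(2) = 2/r^2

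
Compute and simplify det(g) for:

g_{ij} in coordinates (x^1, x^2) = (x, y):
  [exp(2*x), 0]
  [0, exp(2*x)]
For a 2×2 metric: det(g) = g_{11}·g_{22} - g_{12}·g_{21}
= (exp(2*x))·(exp(2*x)) - (0)·(0)
= exp(4*x) - 0
det(g) = exp(4*x)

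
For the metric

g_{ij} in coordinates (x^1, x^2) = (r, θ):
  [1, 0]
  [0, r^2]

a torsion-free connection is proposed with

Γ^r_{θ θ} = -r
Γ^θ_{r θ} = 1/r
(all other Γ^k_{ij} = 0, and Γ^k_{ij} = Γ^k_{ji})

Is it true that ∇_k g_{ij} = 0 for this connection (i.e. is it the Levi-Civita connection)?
Using ∇_k g_{ij} = ∂_k g_{ij} - Γ^m_{ki} g_{mj} - Γ^m_{kj} g_{im}:
e.g. ∇_r g_{θθ} = (2*r) - (r) - (r) = 0
Every component ∇_k g_{ij} vanishes: the connection is metric compatible.
Yes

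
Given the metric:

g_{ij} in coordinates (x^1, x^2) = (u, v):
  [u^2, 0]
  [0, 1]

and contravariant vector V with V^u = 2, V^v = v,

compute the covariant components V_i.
V_i = g_{ij} V^j:
V_u = (u^2)(2) + (0)(v) = 2*u^2
V_v = (0)(2) + (1)(v) = v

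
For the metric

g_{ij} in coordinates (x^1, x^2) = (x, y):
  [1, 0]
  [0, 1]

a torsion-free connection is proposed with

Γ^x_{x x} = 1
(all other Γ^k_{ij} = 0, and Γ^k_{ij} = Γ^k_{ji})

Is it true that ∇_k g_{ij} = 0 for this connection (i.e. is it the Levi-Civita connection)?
Using ∇_k g_{ij} = ∂_k g_{ij} - Γ^m_{ki} g_{mj} - Γ^m_{kj} g_{im}:
∇_x g_{xx} = (0) - (1) - (1) = -2 ≠ 0
So the connection is not metric compatible (it is not the Levi-Civita connection).
No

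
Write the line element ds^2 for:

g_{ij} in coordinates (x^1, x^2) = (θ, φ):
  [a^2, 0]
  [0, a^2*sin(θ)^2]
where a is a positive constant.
ds^2 = g_{ij} dx^i dx^j; only the non-zero components contribute.
ds^2 = a^2 dθ^2 + a^2*sin(θ)^2 dφ^2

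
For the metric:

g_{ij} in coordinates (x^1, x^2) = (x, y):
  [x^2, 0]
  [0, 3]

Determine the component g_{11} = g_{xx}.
With x^1 = x, x^2 = y, g_{11} = g_{xx} is the row-1, column-1 entry of the matrix.
g_{11} = x^2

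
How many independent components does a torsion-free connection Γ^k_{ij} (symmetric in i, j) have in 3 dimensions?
Γ^k_{ij} has n choices for the upper index and n(n+1)/2 independent symmetric lower index pairs.
Total = 3 × 3×4/2 = 3 × 6 = 18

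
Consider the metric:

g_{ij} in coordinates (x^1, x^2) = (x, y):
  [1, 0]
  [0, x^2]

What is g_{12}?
With x^1 = x, x^2 = y, g_{12} = g_{xy} is the row-1, column-2 entry of the matrix.
g_{12} = 0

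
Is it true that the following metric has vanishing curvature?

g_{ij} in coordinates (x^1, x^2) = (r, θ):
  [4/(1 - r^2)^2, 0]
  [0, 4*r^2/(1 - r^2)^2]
Non-zero Christoffel symbols:
Γ^r_{r r} = 2*r/(1 - r^2)
Γ^r_{θ θ} = (r^3 + r)/(r^2 - 1)
Γ^θ_{r θ} = (-r^2 - 1)/(r^3 - r)
Ricci tensor: R_{rr} = -4/(r^2 - 1)^2, R_{rθ} = 0, R_{θθ} = -4*r^2/(r^2 - 1)^2
The Ricci tensor is non-zero, so the Riemann tensor is non-zero: not flat.
No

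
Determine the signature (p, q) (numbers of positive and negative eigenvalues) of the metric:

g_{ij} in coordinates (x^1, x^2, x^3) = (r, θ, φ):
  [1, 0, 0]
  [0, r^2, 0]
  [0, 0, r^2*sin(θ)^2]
The metric is diagonal, so its eigenvalues are the diagonal entries: 1, r^2, r^2*sin(θ)^2 (at a generic point, where coordinate-dependent entries are positive).
3 positive, 0 negative.
(3, 0) - Riemannian (positive definite)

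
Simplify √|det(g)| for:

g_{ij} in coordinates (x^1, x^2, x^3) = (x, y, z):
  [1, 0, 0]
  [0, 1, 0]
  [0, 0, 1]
det(g) = 1
√|det(g)| = 1
Volume element: dV = 1 dx dy dz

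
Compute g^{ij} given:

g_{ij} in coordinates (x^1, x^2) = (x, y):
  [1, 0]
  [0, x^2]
The metric is diagonal, so g^{ij} is diagonal with entries 1/g_{ii}: diag(1, 1/(x^2)).
g^{ij}:
  [1, 0]
  [0, 1/x^2]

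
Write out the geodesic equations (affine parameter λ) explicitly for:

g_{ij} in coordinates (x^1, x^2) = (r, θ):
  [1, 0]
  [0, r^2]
Geodesic equation: d^2x^k/dλ^2 + Γ^k_{ij} (dx^i/dλ)(dx^j/dλ) = 0.
Non-zero Christoffel symbols:
Γ^r_{θ θ} = -r
Γ^θ_{r θ} = 1/r
Substituting (the symmetric pair Γ^k_{ij}, Γ^k_{ji} combines into a factor 2):
d^2r/dλ^2 - r (dθ/dλ)^2 = 0
d^2θ/dλ^2 + (2/r) (dr/dλ)(dθ/dλ) = 0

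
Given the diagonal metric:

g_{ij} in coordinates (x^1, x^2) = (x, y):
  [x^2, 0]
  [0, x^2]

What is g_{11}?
With x^1 = x, x^2 = y, g_{11} = g_{xx} is the row-1, column-1 entry of the matrix.
g_{11} = x^2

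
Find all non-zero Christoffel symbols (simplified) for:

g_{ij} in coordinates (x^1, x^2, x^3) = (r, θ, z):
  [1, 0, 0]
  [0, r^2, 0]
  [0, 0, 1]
Using Γ^k_{ij} = (1/2) g^{km} (∂_i g_{mj} + ∂_j g_{mi} - ∂_m g_{ij}); the metric is diagonal, so only the m = k term contributes.
Non-zero symbols (using the symmetry Γ^k_{ij} = Γ^k_{ji}):
Γ^r_{θ θ} = (1/2) g^{rr} (∂_θ g_{rθ} + ∂_θ g_{rθ} - ∂_r g_{θθ}) = (1/2)(1)((0) + (0) - (2*r)) = -r
Γ^θ_{r θ} = (1/2) g^{θθ} (∂_r g_{θθ} + ∂_θ g_{θr} - ∂_θ g_{rθ}) = (1/2)(1/r^2)((2*r) + (0) - (0)) = 1/r
All other Christoffel symbols are zero.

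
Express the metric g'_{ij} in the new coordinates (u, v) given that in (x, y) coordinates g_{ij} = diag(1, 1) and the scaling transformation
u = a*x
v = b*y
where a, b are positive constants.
Invert the transformation: x = u/a, y = v/b
g'_{ij} = (∂x^k/∂x'^i)(∂x^l/∂x'^j) g_{kl}; with g_{kl} = δ_{kl} this is Σ_k (∂x^k/∂x'^i)(∂x^k/∂x'^j).
Jacobian: ∂x/∂u = 1/a, ∂x/∂v = 0, ∂y/∂u = 0, ∂y/∂v = 1/b
g'_{uu} = (1/a)(1/a) + (0)(0) = 1/a^2
g'_{uv} = (1/a)(0) + (0)(1/b) = 0
g'_{vv} = (0)(0) + (1/b)(1/b) = 1/b^2
g'_{ij} = diag(1/a^2, 1/b^2)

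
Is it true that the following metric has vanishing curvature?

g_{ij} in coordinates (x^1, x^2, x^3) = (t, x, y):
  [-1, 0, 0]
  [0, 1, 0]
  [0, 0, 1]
All metric components are constant, so every Christoffel symbol vanishes and R^i_{jkl} = 0.
Yes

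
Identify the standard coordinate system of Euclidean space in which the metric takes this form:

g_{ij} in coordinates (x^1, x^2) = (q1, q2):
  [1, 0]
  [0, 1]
All components are constant and the metric is the identity, i.e. orthonormal rectilinear coordinates.
Cartesian (2D) coordinates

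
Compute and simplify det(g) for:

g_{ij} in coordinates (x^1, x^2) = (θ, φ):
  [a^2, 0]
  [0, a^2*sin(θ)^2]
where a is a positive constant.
For a 2×2 metric: det(g) = g_{11}·g_{22} - g_{12}·g_{21}
= (a^2)·(a^2*sin(θ)^2) - (0)·(0)
= a^4*sin(θ)^2 - 0
det(g) = a^4*sin(θ)^2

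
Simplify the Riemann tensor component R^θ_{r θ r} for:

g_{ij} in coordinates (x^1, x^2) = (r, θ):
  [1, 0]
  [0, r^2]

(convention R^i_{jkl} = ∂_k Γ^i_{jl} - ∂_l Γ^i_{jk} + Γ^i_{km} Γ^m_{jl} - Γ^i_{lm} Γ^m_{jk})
Non-zero Christoffel symbols (Γ^k_{ij} = Γ^k_{ji}):
Γ^r_{θ θ} = -r
Γ^θ_{r θ} = 1/r
R^θ_{r θ r} = ∂_θ Γ^θ_{r r} - ∂_r Γ^θ_{r θ} + Γ^θ_{θ m} Γ^m_{r r} - Γ^θ_{r m} Γ^m_{r θ}
  = (0) - (-1/r^2) + (0) - (1/r^2) = 0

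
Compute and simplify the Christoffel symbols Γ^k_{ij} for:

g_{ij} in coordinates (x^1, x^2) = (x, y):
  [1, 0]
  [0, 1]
Using Γ^k_{ij} = (1/2) g^{km} (∂_i g_{mj} + ∂_j g_{mi} - ∂_m g_{ij}); the metric is diagonal, so only the m = k term contributes.
Every metric component is constant, so all ∂_m g_{ij} = 0 and every Christoffel symbol vanishes.
All Christoffel symbols are zero.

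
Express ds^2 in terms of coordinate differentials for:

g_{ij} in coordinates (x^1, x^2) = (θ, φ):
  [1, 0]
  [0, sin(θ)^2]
ds^2 = g_{ij} dx^i dx^j; only the non-zero components contribute.
ds^2 = dθ^2 + sin(θ)^2 dφ^2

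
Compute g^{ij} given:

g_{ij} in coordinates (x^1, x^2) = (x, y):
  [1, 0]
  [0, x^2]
The metric is diagonal, so g^{ij} is diagonal with entries 1/g_{ii}: diag(1, 1/(x^2)).
g^{ij}:
  [1, 0]
  [0, 1/x^2]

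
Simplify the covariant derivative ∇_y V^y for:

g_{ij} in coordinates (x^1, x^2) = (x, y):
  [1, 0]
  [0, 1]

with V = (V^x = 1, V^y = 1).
All Christoffel symbols are zero.
∇_y V^y = ∂_y V^y + Γ^y_{y j} V^j
  = (0) + (0)(1) + (0)(1)
  = 0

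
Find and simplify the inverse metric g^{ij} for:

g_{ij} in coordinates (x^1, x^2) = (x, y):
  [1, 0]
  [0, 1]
The metric is diagonal, so g^{ij} is diagonal with entries 1/g_{ii}: diag(1, 1).
g^{ij}:
  [1, 0]
  [0, 1]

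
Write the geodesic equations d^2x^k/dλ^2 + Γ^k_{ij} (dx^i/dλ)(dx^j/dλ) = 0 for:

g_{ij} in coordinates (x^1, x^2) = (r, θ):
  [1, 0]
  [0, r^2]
Geodesic equation: d^2x^k/dλ^2 + Γ^k_{ij} (dx^i/dλ)(dx^j/dλ) = 0.
Non-zero Christoffel symbols:
Γ^r_{θ θ} = -r
Γ^θ_{r θ} = 1/r
Substituting (the symmetric pair Γ^k_{ij}, Γ^k_{ji} combines into a factor 2):
d^2r/dλ^2 - r (dθ/dλ)^2 = 0
d^2θ/dλ^2 + (2/r) (dr/dλ)(dθ/dλ) = 0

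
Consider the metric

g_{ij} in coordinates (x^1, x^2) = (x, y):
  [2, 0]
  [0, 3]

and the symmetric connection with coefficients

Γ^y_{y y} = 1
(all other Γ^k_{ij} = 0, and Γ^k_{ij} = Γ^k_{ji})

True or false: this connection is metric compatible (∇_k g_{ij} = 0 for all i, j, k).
Using ∇_k g_{ij} = ∂_k g_{ij} - Γ^m_{ki} g_{mj} - Γ^m_{kj} g_{im}:
∇_y g_{yy} = (0) - (3) - (3) = -6 ≠ 0
So the connection is not metric compatible (it is not the Levi-Civita connection).
False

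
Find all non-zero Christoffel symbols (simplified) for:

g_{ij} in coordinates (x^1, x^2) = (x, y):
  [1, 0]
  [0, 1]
Using Γ^k_{ij} = (1/2) g^{km} (∂_i g_{mj} + ∂_j g_{mi} - ∂_m g_{ij}); the metric is diagonal, so only the m = k term contributes.
Every metric component is constant, so all ∂_m g_{ij} = 0 and every Christoffel symbol vanishes.
All Christoffel symbols are zero.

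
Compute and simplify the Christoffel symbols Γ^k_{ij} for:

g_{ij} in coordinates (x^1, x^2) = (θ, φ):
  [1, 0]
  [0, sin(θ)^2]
Using Γ^k_{ij} = (1/2) g^{km} (∂_i g_{mj} + ∂_j g_{mi} - ∂_m g_{ij}); the metric is diagonal, so only the m = k term contributes.
Non-zero symbols (using the symmetry Γ^k_{ij} = Γ^k_{ji}):
Γ^θ_{φ φ} = (1/2) g^{θθ} (∂_φ g_{θφ} + ∂_φ g_{θφ} - ∂_θ g_{φφ}) = (1/2)(1)((0) + (0) - (sin(2*θ))) = -sin(2*θ)/2
Γ^φ_{θ φ} = (1/2) g^{φφ} (∂_θ g_{φφ} + ∂_φ g_{φθ} - ∂_φ g_{θφ}) = (1/2)(1/sin(θ)^2)((sin(2*θ)) + (0) - (0)) = 1/tan(θ)
All other Christoffel symbols are zero.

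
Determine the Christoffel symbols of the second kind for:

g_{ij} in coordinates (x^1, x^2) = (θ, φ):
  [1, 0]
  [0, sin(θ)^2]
Using Γ^k_{ij} = (1/2) g^{km} (∂_i g_{mj} + ∂_j g_{mi} - ∂_m g_{ij}); the metric is diagonal, so only the m = k term contributes.
Non-zero symbols (using the symmetry Γ^k_{ij} = Γ^k_{ji}):
Γ^θ_{φ φ} = (1/2) g^{θθ} (∂_φ g_{θφ} + ∂_φ g_{θφ} - ∂_θ g_{φφ}) = (1/2)(1)((0) + (0) - (sin(2*θ))) = -sin(2*θ)/2
Γ^φ_{θ φ} = (1/2) g^{φφ} (∂_θ g_{φφ} + ∂_φ g_{φθ} - ∂_φ g_{θφ}) = (1/2)(1/sin(θ)^2)((sin(2*θ)) + (0) - (0)) = 1/tan(θ)
All other Christoffel symbols are zero.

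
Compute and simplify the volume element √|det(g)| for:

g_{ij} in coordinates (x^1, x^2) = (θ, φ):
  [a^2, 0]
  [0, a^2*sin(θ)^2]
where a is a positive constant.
det(g) = a^4*sin(θ)^2
√|det(g)| = a^2*sin(θ) (taking 0 < θ < π so that |sin(θ)| = sin(θ))
Volume element: dV = a^2*sin(θ) dθ dφ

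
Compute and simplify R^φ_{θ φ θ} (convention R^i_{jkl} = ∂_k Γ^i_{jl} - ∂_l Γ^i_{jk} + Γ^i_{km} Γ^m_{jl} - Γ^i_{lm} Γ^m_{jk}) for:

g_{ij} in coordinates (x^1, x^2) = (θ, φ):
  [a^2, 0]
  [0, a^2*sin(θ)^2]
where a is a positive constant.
Non-zero Christoffel symbols (Γ^k_{ij} = Γ^k_{ji}):
Γ^θ_{φ φ} = -sin(2*θ)/2
Γ^φ_{θ φ} = 1/tan(θ)
R^φ_{θ φ θ} = ∂_φ Γ^φ_{θ θ} - ∂_θ Γ^φ_{θ φ} + Γ^φ_{φ m} Γ^m_{θ θ} - Γ^φ_{θ m} Γ^m_{θ φ}
  = (0) - (-1/sin(θ)^2) + (0) - (1/tan(θ)^2) = 1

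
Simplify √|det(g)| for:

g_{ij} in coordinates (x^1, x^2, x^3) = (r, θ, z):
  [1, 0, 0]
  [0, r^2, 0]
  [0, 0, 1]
det(g) = r^2
√|det(g)| = r
Volume element: dV = r dr dθ dz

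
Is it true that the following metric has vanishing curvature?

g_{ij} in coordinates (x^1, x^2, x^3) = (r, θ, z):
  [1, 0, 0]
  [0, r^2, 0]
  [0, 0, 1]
Non-zero Christoffel symbols:
Γ^r_{θ θ} = -r
Γ^θ_{r θ} = 1/r
Ricci tensor: R_{rr} = 0, R_{rθ} = 0, R_{rz} = 0, R_{θθ} = 0, R_{θz} = 0, R_{zz} = 0
All R_{ij} vanish; in 3 dimensions the Riemann tensor is fully determined by the Ricci tensor, so R^i_{jkl} = 0: the metric is flat (curvilinear coordinates on flat space).
Yes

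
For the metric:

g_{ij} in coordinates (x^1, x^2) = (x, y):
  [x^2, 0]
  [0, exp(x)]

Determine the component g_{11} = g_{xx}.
With x^1 = x, x^2 = y, g_{11} = g_{xx} is the row-1, column-1 entry of the matrix.
g_{11} = x^2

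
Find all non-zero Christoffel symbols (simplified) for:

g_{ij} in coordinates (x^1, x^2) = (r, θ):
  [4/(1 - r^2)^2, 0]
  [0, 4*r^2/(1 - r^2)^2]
Using Γ^k_{ij} = (1/2) g^{km} (∂_i g_{mj} + ∂_j g_{mi} - ∂_m g_{ij}); the metric is diagonal, so only the m = k term contributes.
Non-zero symbols (using the symmetry Γ^k_{ij} = Γ^k_{ji}):
Γ^r_{r r} = (1/2) g^{rr} (∂_r g_{rr} + ∂_r g_{rr} - ∂_r g_{rr}) = (1/2)((1 - r^2)^2/4)((16*r/(1 - r^2)^3) + (16*r/(1 - r^2)^3) - (16*r/(1 - r^2)^3)) = 2*r/(1 - r^2)
Γ^r_{θ θ} = (1/2) g^{rr} (∂_θ g_{rθ} + ∂_θ g_{rθ} - ∂_r g_{θθ}) = (1/2)((1 - r^2)^2/4)((0) + (0) - (-8*(r^3 + r)/(r^2 - 1)^3)) = (r^3 + r)/(r^2 - 1)
Γ^θ_{r θ} = (1/2) g^{θθ} (∂_r g_{θθ} + ∂_θ g_{θr} - ∂_θ g_{rθ}) = (1/2)((1 - r^2)^2/(4*r^2))((-8*(r^3 + r)/(r^2 - 1)^3) + (0) - (0)) = (-r^2 - 1)/(r^3 - r)
All other Christoffel symbols are zero.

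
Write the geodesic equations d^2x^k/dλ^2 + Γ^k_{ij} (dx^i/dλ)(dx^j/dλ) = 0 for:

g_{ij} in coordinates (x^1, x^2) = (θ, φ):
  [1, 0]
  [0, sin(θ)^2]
Geodesic equation: d^2x^k/dλ^2 + Γ^k_{ij} (dx^i/dλ)(dx^j/dλ) = 0.
Non-zero Christoffel symbols:
Γ^θ_{φ φ} = -sin(2*θ)/2
Γ^φ_{θ φ} = 1/tan(θ)
Substituting (the symmetric pair Γ^k_{ij}, Γ^k_{ji} combines into a factor 2):
d^2θ/dλ^2 - (sin(2*θ)/2) (dφ/dλ)^2 = 0
d^2φ/dλ^2 + (2/tan(θ)) (dθ/dλ)(dφ/dλ) = 0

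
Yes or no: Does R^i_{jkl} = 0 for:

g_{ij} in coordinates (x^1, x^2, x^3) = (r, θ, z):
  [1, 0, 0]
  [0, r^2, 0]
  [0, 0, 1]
Non-zero Christoffel symbols:
Γ^r_{θ θ} = -r
Γ^θ_{r θ} = 1/r
Ricci tensor: R_{rr} = 0, R_{rθ} = 0, R_{rz} = 0, R_{θθ} = 0, R_{θz} = 0, R_{zz} = 0
All R_{ij} vanish; in 3 dimensions the Riemann tensor is fully determined by the Ricci tensor, so R^i_{jkl} = 0: the metric is flat (curvilinear coordinates on flat space).
Yes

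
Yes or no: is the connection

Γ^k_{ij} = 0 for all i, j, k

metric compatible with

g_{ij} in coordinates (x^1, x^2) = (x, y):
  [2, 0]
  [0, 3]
Using ∇_k g_{ij} = ∂_k g_{ij} - Γ^m_{ki} g_{mj} - Γ^m_{kj} g_{im}:
e.g. ∇_x g_{xx} = (0) - (0) - (0) = 0
Every component ∇_k g_{ij} vanishes: the connection is metric compatible.
Yes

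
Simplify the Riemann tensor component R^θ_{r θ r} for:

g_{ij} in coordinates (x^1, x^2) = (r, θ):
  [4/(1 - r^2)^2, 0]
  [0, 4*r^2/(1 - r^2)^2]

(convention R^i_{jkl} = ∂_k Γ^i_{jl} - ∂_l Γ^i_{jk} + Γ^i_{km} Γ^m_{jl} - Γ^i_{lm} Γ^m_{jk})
Non-zero Christoffel symbols (Γ^k_{ij} = Γ^k_{ji}):
Γ^r_{r r} = 2*r/(1 - r^2)
Γ^r_{θ θ} = (r^3 + r)/(r^2 - 1)
Γ^θ_{r θ} = (-r^2 - 1)/(r^3 - r)
R^θ_{r θ r} = ∂_θ Γ^θ_{r r} - ∂_r Γ^θ_{r θ} + Γ^θ_{θ m} Γ^m_{r r} - Γ^θ_{r m} Γ^m_{r θ}
  = (0) - ((r^4 + 4*r^2 - 1)/(r^3 - r)^2) + (2*(r^2 + 1)/(r^2 - 1)^2) - ((r^2 + 1)^2/(r^3 - r)^2) = -4/(r^2 - 1)^2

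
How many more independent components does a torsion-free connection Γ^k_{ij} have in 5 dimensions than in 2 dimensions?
Independent components in n dimensions: n × n(n+1)/2 = n^2(n+1)/2.
5D: 5 × 15 = 75
2D: 2 × 3 = 6
Difference = 75 - 6 = 69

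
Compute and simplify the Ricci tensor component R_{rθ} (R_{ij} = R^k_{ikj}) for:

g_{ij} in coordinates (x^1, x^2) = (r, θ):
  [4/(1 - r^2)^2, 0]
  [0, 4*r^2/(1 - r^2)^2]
Non-zero Christoffel symbols (Γ^k_{ij} = Γ^k_{ji}):
Γ^r_{r r} = 2*r/(1 - r^2)
Γ^r_{θ θ} = (r^3 + r)/(r^2 - 1)
Γ^θ_{r θ} = (-r^2 - 1)/(r^3 - r)
R^r_{r r θ} = 0 (a repeated index in an antisymmetric pair)
R^θ_{r θ θ} = 0 (a repeated index in an antisymmetric pair)
R_{rθ} = R^r_{r r θ} + R^θ_{r θ θ} = (0) + (0) = 0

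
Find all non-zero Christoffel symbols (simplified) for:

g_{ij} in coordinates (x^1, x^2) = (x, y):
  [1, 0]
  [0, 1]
Using Γ^k_{ij} = (1/2) g^{km} (∂_i g_{mj} + ∂_j g_{mi} - ∂_m g_{ij}); the metric is diagonal, so only the m = k term contributes.
Every metric component is constant, so all ∂_m g_{ij} = 0 and every Christoffel symbol vanishes.
All Christoffel symbols are zero.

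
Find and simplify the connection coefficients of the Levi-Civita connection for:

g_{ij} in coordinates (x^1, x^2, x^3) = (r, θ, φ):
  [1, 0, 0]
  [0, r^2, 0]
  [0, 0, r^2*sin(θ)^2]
Using Γ^k_{ij} = (1/2) g^{km} (∂_i g_{mj} + ∂_j g_{mi} - ∂_m g_{ij}); the metric is diagonal, so only the m = k term contributes.
Non-zero symbols (using the symmetry Γ^k_{ij} = Γ^k_{ji}):
Γ^r_{θ θ} = (1/2) g^{rr} (∂_θ g_{rθ} + ∂_θ g_{rθ} - ∂_r g_{θθ}) = (1/2)(1)((0) + (0) - (2*r)) = -r
Γ^r_{φ φ} = (1/2) g^{rr} (∂_φ g_{rφ} + ∂_φ g_{rφ} - ∂_r g_{φφ}) = (1/2)(1)((0) + (0) - (2*r*sin(θ)^2)) = -r*sin(θ)^2
Γ^θ_{r θ} = (1/2) g^{θθ} (∂_r g_{θθ} + ∂_θ g_{θr} - ∂_θ g_{rθ}) = (1/2)(1/r^2)((2*r) + (0) - (0)) = 1/r
Γ^θ_{φ φ} = (1/2) g^{θθ} (∂_φ g_{θφ} + ∂_φ g_{θφ} - ∂_θ g_{φφ}) = (1/2)(1/r^2)((0) + (0) - (r^2*sin(2*θ))) = -sin(2*θ)/2
Γ^φ_{r φ} = (1/2) g^{φφ} (∂_r g_{φφ} + ∂_φ g_{φr} - ∂_φ g_{rφ}) = (1/2)(1/(r^2*sin(θ)^2))((2*r*sin(θ)^2) + (0) - (0)) = 1/r
Γ^φ_{θ φ} = (1/2) g^{φφ} (∂_θ g_{φφ} + ∂_φ g_{φθ} - ∂_φ g_{θφ}) = (1/2)(1/(r^2*sin(θ)^2))((r^2*sin(2*θ)) + (0) - (0)) = 1/tan(θ)
All other Christoffel symbols are zero.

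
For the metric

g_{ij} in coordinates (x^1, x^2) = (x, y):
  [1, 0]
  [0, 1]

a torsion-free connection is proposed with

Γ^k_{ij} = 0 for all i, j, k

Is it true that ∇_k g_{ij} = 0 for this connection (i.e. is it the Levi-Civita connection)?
Using ∇_k g_{ij} = ∂_k g_{ij} - Γ^m_{ki} g_{mj} - Γ^m_{kj} g_{im}:
e.g. ∇_x g_{yy} = (0) - (0) - (0) = 0
Every component ∇_k g_{ij} vanishes: the connection is metric compatible.
Yes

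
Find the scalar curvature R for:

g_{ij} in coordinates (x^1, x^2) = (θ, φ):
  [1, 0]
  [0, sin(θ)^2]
Non-zero Christoffel symbols (Γ^k_{ij} = Γ^k_{ji}):
Γ^θ_{φ φ} = -sin(2*θ)/2
Γ^φ_{θ φ} = 1/tan(θ)
Ricci tensor (R_{ij} = R^k_{ikj}): R_{θθ} = 1, R_{θφ} = 0, R_{φφ} = sin(θ)^2
Inverse metric: g^{θθ} = 1, g^{φφ} = 1/sin(θ)^2
R = g^{ij} R_{ij} = (1)(1) + (1/sin(θ)^2)(sin(θ)^2) = 2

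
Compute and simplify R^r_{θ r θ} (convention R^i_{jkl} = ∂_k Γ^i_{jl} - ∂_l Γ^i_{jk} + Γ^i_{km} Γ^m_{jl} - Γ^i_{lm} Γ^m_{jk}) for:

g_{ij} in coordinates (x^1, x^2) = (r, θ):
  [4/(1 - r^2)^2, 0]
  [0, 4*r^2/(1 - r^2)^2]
Non-zero Christoffel symbols (Γ^k_{ij} = Γ^k_{ji}):
Γ^r_{r r} = 2*r/(1 - r^2)
Γ^r_{θ θ} = (r^3 + r)/(r^2 - 1)
Γ^θ_{r θ} = (-r^2 - 1)/(r^3 - r)
R^r_{θ r θ} = ∂_r Γ^r_{θ θ} - ∂_θ Γ^r_{θ r} + Γ^r_{r m} Γ^m_{θ θ} - Γ^r_{θ m} Γ^m_{θ r}
  = ((r^4 - 4*r^2 - 1)/(r^2 - 1)^2) - (0) + (-2*r^2*(r^2 + 1)/(r^2 - 1)^2) - (-(r^2 + 1)^2/(r^2 - 1)^2) = -4*r^2/(r^2 - 1)^2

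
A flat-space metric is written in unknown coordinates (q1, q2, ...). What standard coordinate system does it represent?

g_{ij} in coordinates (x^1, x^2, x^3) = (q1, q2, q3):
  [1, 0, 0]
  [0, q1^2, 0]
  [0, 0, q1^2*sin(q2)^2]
The line element ds^2 = dq1^2 + q1^2 dq2^2 + q1^2 sin(q2)^2 dq3^2 is dr^2 + r^2 dθ^2 + r^2 sin(θ)^2 dφ^2 with q1 = r, q2 = θ, q3 = φ.
spherical coordinates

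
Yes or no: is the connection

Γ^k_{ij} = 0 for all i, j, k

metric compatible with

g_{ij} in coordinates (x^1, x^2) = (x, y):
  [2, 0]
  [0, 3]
Using ∇_k g_{ij} = ∂_k g_{ij} - Γ^m_{ki} g_{mj} - Γ^m_{kj} g_{im}:
e.g. ∇_y g_{yy} = (0) - (0) - (0) = 0
Every component ∇_k g_{ij} vanishes: the connection is metric compatible.
Yes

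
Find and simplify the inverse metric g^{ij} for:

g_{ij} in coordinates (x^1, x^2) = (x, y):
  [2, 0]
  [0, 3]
The metric is diagonal, so g^{ij} is diagonal with entries 1/g_{ii}: diag(1/2, 1/3).
g^{ij}:
  [1/2, 0]
  [0, 1/3]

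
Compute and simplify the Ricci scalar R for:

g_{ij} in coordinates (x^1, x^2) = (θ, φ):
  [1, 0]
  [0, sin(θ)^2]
Non-zero Christoffel symbols (Γ^k_{ij} = Γ^k_{ji}):
Γ^θ_{φ φ} = -sin(2*θ)/2
Γ^φ_{θ φ} = 1/tan(θ)
Ricci tensor (R_{ij} = R^k_{ikj}): R_{θθ} = 1, R_{θφ} = 0, R_{φφ} = sin(θ)^2
Inverse metric: g^{θθ} = 1, g^{φφ} = 1/sin(θ)^2
R = g^{ij} R_{ij} = (1)(1) + (1/sin(θ)^2)(sin(θ)^2) = 2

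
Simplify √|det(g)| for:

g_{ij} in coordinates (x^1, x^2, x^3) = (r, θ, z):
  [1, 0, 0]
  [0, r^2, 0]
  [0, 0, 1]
det(g) = r^2
√|det(g)| = r
Volume element: dV = r dr dθ dz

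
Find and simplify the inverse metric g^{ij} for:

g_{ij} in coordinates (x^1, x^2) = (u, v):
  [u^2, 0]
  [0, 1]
The metric is diagonal, so g^{ij} is diagonal with entries 1/g_{ii}: diag(1/(u^2), 1).
g^{ij}:
  [1/u^2, 0]
  [0, 1]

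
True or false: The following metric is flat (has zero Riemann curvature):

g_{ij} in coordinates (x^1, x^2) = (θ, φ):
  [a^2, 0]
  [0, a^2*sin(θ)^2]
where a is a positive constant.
Non-zero Christoffel symbols:
Γ^θ_{φ φ} = -sin(2*θ)/2
Γ^φ_{θ φ} = 1/tan(θ)
Ricci tensor: R_{θθ} = 1, R_{θφ} = 0, R_{φφ} = sin(θ)^2
The Ricci tensor is non-zero, so the Riemann tensor is non-zero: not flat.
False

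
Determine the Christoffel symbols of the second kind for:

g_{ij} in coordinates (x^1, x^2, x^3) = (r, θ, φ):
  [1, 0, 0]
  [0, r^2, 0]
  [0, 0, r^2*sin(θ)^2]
Using Γ^k_{ij} = (1/2) g^{km} (∂_i g_{mj} + ∂_j g_{mi} - ∂_m g_{ij}); the metric is diagonal, so only the m = k term contributes.
Non-zero symbols (using the symmetry Γ^k_{ij} = Γ^k_{ji}):
Γ^r_{θ θ} = (1/2) g^{rr} (∂_θ g_{rθ} + ∂_θ g_{rθ} - ∂_r g_{θθ}) = (1/2)(1)((0) + (0) - (2*r)) = -r
Γ^r_{φ φ} = (1/2) g^{rr} (∂_φ g_{rφ} + ∂_φ g_{rφ} - ∂_r g_{φφ}) = (1/2)(1)((0) + (0) - (2*r*sin(θ)^2)) = -r*sin(θ)^2
Γ^θ_{r θ} = (1/2) g^{θθ} (∂_r g_{θθ} + ∂_θ g_{θr} - ∂_θ g_{rθ}) = (1/2)(1/r^2)((2*r) + (0) - (0)) = 1/r
Γ^θ_{φ φ} = (1/2) g^{θθ} (∂_φ g_{θφ} + ∂_φ g_{θφ} - ∂_θ g_{φφ}) = (1/2)(1/r^2)((0) + (0) - (r^2*sin(2*θ))) = -sin(2*θ)/2
Γ^φ_{r φ} = (1/2) g^{φφ} (∂_r g_{φφ} + ∂_φ g_{φr} - ∂_φ g_{rφ}) = (1/2)(1/(r^2*sin(θ)^2))((2*r*sin(θ)^2) + (0) - (0)) = 1/r
Γ^φ_{θ φ} = (1/2) g^{φφ} (∂_θ g_{φφ} + ∂_φ g_{φθ} - ∂_φ g_{θφ}) = (1/2)(1/(r^2*sin(θ)^2))((r^2*sin(2*θ)) + (0) - (0)) = 1/tan(θ)
All other Christoffel symbols are zero.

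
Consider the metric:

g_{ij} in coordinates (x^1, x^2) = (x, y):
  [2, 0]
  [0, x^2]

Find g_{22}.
With x^1 = x, x^2 = y, g_{22} = g_{yy} is the row-2, column-2 entry of the matrix.
g_{22} = x^2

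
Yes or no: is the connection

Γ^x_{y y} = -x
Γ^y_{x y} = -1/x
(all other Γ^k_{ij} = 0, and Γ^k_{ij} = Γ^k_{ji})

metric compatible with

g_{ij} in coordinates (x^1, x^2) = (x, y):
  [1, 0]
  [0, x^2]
Using ∇_k g_{ij} = ∂_k g_{ij} - Γ^m_{ki} g_{mj} - Γ^m_{kj} g_{im}:
∇_x g_{yy} = (2*x) - (-x) - (-x) = 4*x ≠ 0
So the connection is not metric compatible (it is not the Levi-Civita connection).
No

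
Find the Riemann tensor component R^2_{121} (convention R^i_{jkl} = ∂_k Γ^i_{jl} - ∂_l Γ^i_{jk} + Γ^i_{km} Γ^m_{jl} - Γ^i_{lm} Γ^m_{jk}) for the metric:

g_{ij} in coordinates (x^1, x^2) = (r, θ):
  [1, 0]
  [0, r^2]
Non-zero Christoffel symbols (Γ^k_{ij} = Γ^k_{ji}):
Γ^r_{θ θ} = -r
Γ^θ_{r θ} = 1/r
R^θ_{r θ r} = ∂_θ Γ^θ_{r r} - ∂_r Γ^θ_{r θ} + Γ^θ_{θ m} Γ^m_{r r} - Γ^θ_{r m} Γ^m_{r θ}
  = (0) - (-1/r^2) + (0) - (1/r^2) = 0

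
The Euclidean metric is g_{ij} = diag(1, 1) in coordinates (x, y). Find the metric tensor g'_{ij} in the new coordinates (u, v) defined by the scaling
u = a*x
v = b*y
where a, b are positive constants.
Invert the transformation: x = u/a, y = v/b
g'_{ij} = (∂x^k/∂x'^i)(∂x^l/∂x'^j) g_{kl}; with g_{kl} = δ_{kl} this is Σ_k (∂x^k/∂x'^i)(∂x^k/∂x'^j).
Jacobian: ∂x/∂u = 1/a, ∂x/∂v = 0, ∂y/∂u = 0, ∂y/∂v = 1/b
g'_{uu} = (1/a)(1/a) + (0)(0) = 1/a^2
g'_{uv} = (1/a)(0) + (0)(1/b) = 0
g'_{vv} = (0)(0) + (1/b)(1/b) = 1/b^2
g'_{ij} = diag(1/a^2, 1/b^2)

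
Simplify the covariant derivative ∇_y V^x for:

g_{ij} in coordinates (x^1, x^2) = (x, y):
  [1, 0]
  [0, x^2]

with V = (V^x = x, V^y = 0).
Non-zero Christoffel symbols:
Γ^x_{y y} = -x
Γ^y_{x y} = 1/x
∇_y V^x = ∂_y V^x + Γ^x_{y j} V^j
  = (0) + (0)(x) + (-x)(0)
  = 0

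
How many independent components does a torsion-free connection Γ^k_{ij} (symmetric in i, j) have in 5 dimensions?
Γ^k_{ij} has n choices for the upper index and n(n+1)/2 independent symmetric lower index pairs.
Total = 5 × 5×6/2 = 5 × 15 = 75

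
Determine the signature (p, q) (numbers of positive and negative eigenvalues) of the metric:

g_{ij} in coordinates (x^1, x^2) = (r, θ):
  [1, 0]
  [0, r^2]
The metric is diagonal, so its eigenvalues are the diagonal entries: 1, r^2 (at a generic point, where coordinate-dependent entries are positive).
2 positive, 0 negative.
(2, 0) - Riemannian (positive definite)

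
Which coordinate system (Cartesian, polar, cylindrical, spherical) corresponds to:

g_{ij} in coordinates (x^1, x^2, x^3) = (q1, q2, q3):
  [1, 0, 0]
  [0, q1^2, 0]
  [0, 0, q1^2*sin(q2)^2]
The line element ds^2 = dq1^2 + q1^2 dq2^2 + q1^2 sin(q2)^2 dq3^2 is dr^2 + r^2 dθ^2 + r^2 sin(θ)^2 dφ^2 with q1 = r, q2 = θ, q3 = φ.
spherical coordinates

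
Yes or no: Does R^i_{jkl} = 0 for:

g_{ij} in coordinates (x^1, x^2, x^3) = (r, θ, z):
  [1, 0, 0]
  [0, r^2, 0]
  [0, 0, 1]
Non-zero Christoffel symbols:
Γ^r_{θ θ} = -r
Γ^θ_{r θ} = 1/r
Ricci tensor: R_{rr} = 0, R_{rθ} = 0, R_{rz} = 0, R_{θθ} = 0, R_{θz} = 0, R_{zz} = 0
All R_{ij} vanish; in 3 dimensions the Riemann tensor is fully determined by the Ricci tensor, so R^i_{jkl} = 0: the metric is flat (curvilinear coordinates on flat space).
Yes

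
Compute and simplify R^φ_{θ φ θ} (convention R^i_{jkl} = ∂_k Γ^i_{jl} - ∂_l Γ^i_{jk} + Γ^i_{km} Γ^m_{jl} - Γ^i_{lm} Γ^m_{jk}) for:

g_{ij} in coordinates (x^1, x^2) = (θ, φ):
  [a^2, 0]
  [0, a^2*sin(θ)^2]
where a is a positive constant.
Non-zero Christoffel symbols (Γ^k_{ij} = Γ^k_{ji}):
Γ^θ_{φ φ} = -sin(2*θ)/2
Γ^φ_{θ φ} = 1/tan(θ)
R^φ_{θ φ θ} = ∂_φ Γ^φ_{θ θ} - ∂_θ Γ^φ_{θ φ} + Γ^φ_{φ m} Γ^m_{θ θ} - Γ^φ_{θ m} Γ^m_{θ φ}
  = (0) - (-1/sin(θ)^2) + (0) - (1/tan(θ)^2) = 1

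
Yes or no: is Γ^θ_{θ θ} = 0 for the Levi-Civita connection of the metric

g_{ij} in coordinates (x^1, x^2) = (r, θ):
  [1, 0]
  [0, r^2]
Γ^θ_{θ θ} = (1/2) g^{θθ} (∂_θ g_{θθ} + ∂_θ g_{θθ} - ∂_θ g_{θθ}) = (1/2)(1/r^2)((0) + (0) - (0)) = 0
This equals the proposed value 0.
Yes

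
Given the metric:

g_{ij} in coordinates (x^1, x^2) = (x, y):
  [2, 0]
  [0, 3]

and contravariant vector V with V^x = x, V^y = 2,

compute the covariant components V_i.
V_i = g_{ij} V^j:
V_x = (2)(x) + (0)(2) = 2*x
V_y = (0)(x) + (3)(2) = 6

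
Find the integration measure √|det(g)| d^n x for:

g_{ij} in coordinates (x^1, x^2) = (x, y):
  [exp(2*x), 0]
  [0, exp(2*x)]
det(g) = exp(4*x)
√|det(g)| = exp(2*x)
Volume element: dV = exp(2*x) dx dy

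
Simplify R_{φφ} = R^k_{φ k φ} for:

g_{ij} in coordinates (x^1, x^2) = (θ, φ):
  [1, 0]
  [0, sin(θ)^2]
Non-zero Christoffel symbols (Γ^k_{ij} = Γ^k_{ji}):
Γ^θ_{φ φ} = -sin(2*θ)/2
Γ^φ_{θ φ} = 1/tan(θ)
R^θ_{φ θ φ} = ∂_θ Γ^θ_{φ φ} - ∂_φ Γ^θ_{φ θ} + Γ^θ_{θ m} Γ^m_{φ φ} - Γ^θ_{φ m} Γ^m_{φ θ}
  = (-cos(2*θ)) - (0) + (0) - (-cos(θ)^2) = sin(θ)^2
R^φ_{φ φ φ} = 0 (a repeated index in an antisymmetric pair)
R_{φφ} = R^θ_{φ θ φ} + R^φ_{φ φ φ} = (sin(θ)^2) + (0) = sin(θ)^2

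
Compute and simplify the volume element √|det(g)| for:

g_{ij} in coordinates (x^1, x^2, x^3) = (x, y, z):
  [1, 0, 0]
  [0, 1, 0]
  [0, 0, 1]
det(g) = 1
√|det(g)| = 1
Volume element: dV = 1 dx dy dz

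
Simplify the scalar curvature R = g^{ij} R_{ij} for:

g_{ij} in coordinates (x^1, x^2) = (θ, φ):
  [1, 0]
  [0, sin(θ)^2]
Non-zero Christoffel symbols (Γ^k_{ij} = Γ^k_{ji}):
Γ^θ_{φ φ} = -sin(2*θ)/2
Γ^φ_{θ φ} = 1/tan(θ)
Ricci tensor (R_{ij} = R^k_{ikj}): R_{θθ} = 1, R_{θφ} = 0, R_{φφ} = sin(θ)^2
Inverse metric: g^{θθ} = 1, g^{φφ} = 1/sin(θ)^2
R = g^{ij} R_{ij} = (1)(1) + (1/sin(θ)^2)(sin(θ)^2) = 2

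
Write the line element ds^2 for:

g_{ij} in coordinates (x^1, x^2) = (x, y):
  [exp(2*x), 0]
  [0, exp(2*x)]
ds^2 = g_{ij} dx^i dx^j; only the non-zero components contribute.
ds^2 = exp(2*x) dx^2 + exp(2*x) dy^2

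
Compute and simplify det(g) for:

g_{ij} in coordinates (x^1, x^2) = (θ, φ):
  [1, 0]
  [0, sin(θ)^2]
For a 2×2 metric: det(g) = g_{11}·g_{22} - g_{12}·g_{21}
= (1)·(sin(θ)^2) - (0)·(0)
= sin(θ)^2 - 0
det(g) = sin(θ)^2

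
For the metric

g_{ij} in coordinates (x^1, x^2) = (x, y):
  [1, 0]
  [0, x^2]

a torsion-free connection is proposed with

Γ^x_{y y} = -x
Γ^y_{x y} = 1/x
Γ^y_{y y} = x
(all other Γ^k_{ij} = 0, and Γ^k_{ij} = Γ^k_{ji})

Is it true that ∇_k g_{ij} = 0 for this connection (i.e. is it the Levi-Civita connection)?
Using ∇_k g_{ij} = ∂_k g_{ij} - Γ^m_{ki} g_{mj} - Γ^m_{kj} g_{im}:
∇_y g_{yy} = (0) - (x^3) - (x^3) = -2*x^3 ≠ 0
So the connection is not metric compatible (it is not the Levi-Civita connection).
No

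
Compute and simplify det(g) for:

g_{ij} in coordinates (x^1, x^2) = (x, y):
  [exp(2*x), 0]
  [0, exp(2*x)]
For a 2×2 metric: det(g) = g_{11}·g_{22} - g_{12}·g_{21}
= (exp(2*x))·(exp(2*x)) - (0)·(0)
= exp(4*x) - 0
det(g) = exp(4*x)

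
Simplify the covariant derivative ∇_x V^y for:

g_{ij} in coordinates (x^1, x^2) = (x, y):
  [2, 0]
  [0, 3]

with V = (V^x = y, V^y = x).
All Christoffel symbols are zero.
∇_x V^y = ∂_x V^y + Γ^y_{x j} V^j
  = (1) + (0)(y) + (0)(x)
  = 1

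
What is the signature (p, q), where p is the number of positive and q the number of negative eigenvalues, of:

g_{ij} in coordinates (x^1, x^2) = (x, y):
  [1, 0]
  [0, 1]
The metric is diagonal, so its eigenvalues are the diagonal entries: 1, 1 (at a generic point, where coordinate-dependent entries are positive).
2 positive, 0 negative.
(2, 0) - Riemannian (positive definite)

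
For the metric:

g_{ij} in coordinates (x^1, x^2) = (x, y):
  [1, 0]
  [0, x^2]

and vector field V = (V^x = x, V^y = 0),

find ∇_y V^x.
Non-zero Christoffel symbols:
Γ^x_{y y} = -x
Γ^y_{x y} = 1/x
∇_y V^x = ∂_y V^x + Γ^x_{y j} V^j
  = (0) + (0)(x) + (-x)(0)
  = 0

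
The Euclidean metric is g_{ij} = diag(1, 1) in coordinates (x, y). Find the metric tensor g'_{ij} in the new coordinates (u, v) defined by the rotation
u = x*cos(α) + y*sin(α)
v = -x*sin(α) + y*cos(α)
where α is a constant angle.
Invert the transformation: x = u*cos(α) - v*sin(α), y = u*sin(α) + v*cos(α)
g'_{ij} = (∂x^k/∂x'^i)(∂x^l/∂x'^j) g_{kl}; with g_{kl} = δ_{kl} this is Σ_k (∂x^k/∂x'^i)(∂x^k/∂x'^j).
Jacobian: ∂x/∂u = cos(α), ∂x/∂v = -sin(α), ∂y/∂u = sin(α), ∂y/∂v = cos(α)
g'_{uu} = (cos(α))(cos(α)) + (sin(α))(sin(α)) = 1
g'_{uv} = (cos(α))(-sin(α)) + (sin(α))(cos(α)) = 0
g'_{vv} = (-sin(α))(-sin(α)) + (cos(α))(cos(α)) = 1
g'_{ij} = diag(1, 1)
The Euclidean metric is invariant under rotations.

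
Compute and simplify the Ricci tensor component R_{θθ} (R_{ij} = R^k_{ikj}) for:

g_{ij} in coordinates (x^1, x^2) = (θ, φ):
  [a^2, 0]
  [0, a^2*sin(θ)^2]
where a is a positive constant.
Non-zero Christoffel symbols (Γ^k_{ij} = Γ^k_{ji}):
Γ^θ_{φ φ} = -sin(2*θ)/2
Γ^φ_{θ φ} = 1/tan(θ)
R^θ_{θ θ θ} = 0 (a repeated index in an antisymmetric pair)
R^φ_{θ φ θ} = ∂_φ Γ^φ_{θ θ} - ∂_θ Γ^φ_{θ φ} + Γ^φ_{φ m} Γ^m_{θ θ} - Γ^φ_{θ m} Γ^m_{θ φ}
  = (0) - (-1/sin(θ)^2) + (0) - (1/tan(θ)^2) = 1
R_{θθ} = R^θ_{θ θ θ} + R^φ_{θ φ θ} = (0) + (1) = 1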